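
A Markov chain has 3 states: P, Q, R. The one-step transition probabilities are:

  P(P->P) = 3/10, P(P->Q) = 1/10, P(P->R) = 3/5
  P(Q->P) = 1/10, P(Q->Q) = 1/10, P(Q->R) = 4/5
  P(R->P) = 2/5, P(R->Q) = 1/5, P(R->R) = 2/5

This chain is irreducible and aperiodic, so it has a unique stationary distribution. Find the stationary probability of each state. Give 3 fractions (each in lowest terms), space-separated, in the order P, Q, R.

The stationary distribution satisfies pi = pi * P, i.e.:
  pi_P = 3/10*pi_P + 1/10*pi_Q + 2/5*pi_R
  pi_Q = 1/10*pi_P + 1/10*pi_Q + 1/5*pi_R
  pi_R = 3/5*pi_P + 4/5*pi_Q + 2/5*pi_R
with normalization: pi_P + pi_Q + pi_R = 1.

Using the first 2 balance equations plus normalization, the linear system A*pi = b is:
  [-7/10, 1/10, 2/5] . pi = 0
  [1/10, -9/10, 1/5] . pi = 0
  [1, 1, 1] . pi = 1

Solving yields:
  pi_P = 19/59
  pi_Q = 9/59
  pi_R = 31/59

Verification (pi * P):
  19/59*3/10 + 9/59*1/10 + 31/59*2/5 = 19/59 = pi_P  (ok)
  19/59*1/10 + 9/59*1/10 + 31/59*1/5 = 9/59 = pi_Q  (ok)
  19/59*3/5 + 9/59*4/5 + 31/59*2/5 = 31/59 = pi_R  (ok)

Answer: 19/59 9/59 31/59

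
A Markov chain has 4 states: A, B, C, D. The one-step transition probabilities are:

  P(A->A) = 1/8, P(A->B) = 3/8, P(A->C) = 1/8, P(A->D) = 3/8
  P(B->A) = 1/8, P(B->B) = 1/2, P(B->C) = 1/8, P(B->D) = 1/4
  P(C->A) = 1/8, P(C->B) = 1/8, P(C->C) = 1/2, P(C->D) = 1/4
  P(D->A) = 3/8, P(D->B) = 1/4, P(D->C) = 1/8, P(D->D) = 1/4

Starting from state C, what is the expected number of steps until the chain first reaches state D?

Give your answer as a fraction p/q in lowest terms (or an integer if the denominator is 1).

Let h_i = expected steps to first reach D from state i.
Boundary: h_D = 0.
First-step equations for the other states:
  h_A = 1 + 1/8*h_A + 3/8*h_B + 1/8*h_C + 3/8*h_D
  h_B = 1 + 1/8*h_A + 1/2*h_B + 1/8*h_C + 1/4*h_D
  h_C = 1 + 1/8*h_A + 1/8*h_B + 1/2*h_C + 1/4*h_D

Substituting h_D = 0 and rearranging gives the linear system (I - Q) h = 1:
  [7/8, -3/8, -1/8] . (h_A, h_B, h_C) = 1
  [-1/8, 1/2, -1/8] . (h_A, h_B, h_C) = 1
  [-1/8, -1/8, 1/2] . (h_A, h_B, h_C) = 1

Solving yields:
  h_A = 56/17
  h_B = 64/17
  h_C = 64/17

Starting state is C, so the expected hitting time is h_C = 64/17.

Answer: 64/17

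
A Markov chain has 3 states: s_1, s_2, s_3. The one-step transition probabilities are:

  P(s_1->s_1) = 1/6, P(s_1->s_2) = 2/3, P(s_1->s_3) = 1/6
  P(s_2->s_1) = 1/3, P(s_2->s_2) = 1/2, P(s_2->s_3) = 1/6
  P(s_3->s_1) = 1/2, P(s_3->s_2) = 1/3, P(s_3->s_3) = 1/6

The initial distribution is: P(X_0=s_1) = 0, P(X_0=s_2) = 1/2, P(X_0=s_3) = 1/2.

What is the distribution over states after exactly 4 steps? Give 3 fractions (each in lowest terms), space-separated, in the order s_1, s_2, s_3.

Answer: 89/288 151/288 1/6

Derivation:
Propagating the distribution step by step (d_{t+1} = d_t * P):
d_0 = (s_1=0, s_2=1/2, s_3=1/2)
  d_1[s_1] = 0*1/6 + 1/2*1/3 + 1/2*1/2 = 5/12
  d_1[s_2] = 0*2/3 + 1/2*1/2 + 1/2*1/3 = 5/12
  d_1[s_3] = 0*1/6 + 1/2*1/6 + 1/2*1/6 = 1/6
d_1 = (s_1=5/12, s_2=5/12, s_3=1/6)
  d_2[s_1] = 5/12*1/6 + 5/12*1/3 + 1/6*1/2 = 7/24
  d_2[s_2] = 5/12*2/3 + 5/12*1/2 + 1/6*1/3 = 13/24
  d_2[s_3] = 5/12*1/6 + 5/12*1/6 + 1/6*1/6 = 1/6
d_2 = (s_1=7/24, s_2=13/24, s_3=1/6)
  d_3[s_1] = 7/24*1/6 + 13/24*1/3 + 1/6*1/2 = 5/16
  d_3[s_2] = 7/24*2/3 + 13/24*1/2 + 1/6*1/3 = 25/48
  d_3[s_3] = 7/24*1/6 + 13/24*1/6 + 1/6*1/6 = 1/6
d_3 = (s_1=5/16, s_2=25/48, s_3=1/6)
  d_4[s_1] = 5/16*1/6 + 25/48*1/3 + 1/6*1/2 = 89/288
  d_4[s_2] = 5/16*2/3 + 25/48*1/2 + 1/6*1/3 = 151/288
  d_4[s_3] = 5/16*1/6 + 25/48*1/6 + 1/6*1/6 = 1/6
d_4 = (s_1=89/288, s_2=151/288, s_3=1/6)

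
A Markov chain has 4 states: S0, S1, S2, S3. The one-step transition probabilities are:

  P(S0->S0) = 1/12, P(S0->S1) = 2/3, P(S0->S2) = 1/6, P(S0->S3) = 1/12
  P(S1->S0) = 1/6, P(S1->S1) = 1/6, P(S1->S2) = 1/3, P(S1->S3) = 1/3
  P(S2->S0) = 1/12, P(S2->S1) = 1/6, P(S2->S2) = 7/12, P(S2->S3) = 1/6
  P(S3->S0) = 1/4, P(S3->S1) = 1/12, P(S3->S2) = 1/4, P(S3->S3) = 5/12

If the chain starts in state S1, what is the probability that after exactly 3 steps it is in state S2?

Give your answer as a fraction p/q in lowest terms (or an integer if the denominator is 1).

Computing P^3 by repeated multiplication:
P^1 =
  S0: [1/12, 2/3, 1/6, 1/12]
  S1: [1/6, 1/6, 1/3, 1/3]
  S2: [1/12, 1/6, 7/12, 1/6]
  S3: [1/4, 1/12, 1/4, 5/12]
P^2 =
  S0: [11/72, 29/144, 17/48, 7/24]
  S1: [11/72, 2/9, 13/36, 19/72]
  S2: [1/8, 7/36, 65/144, 11/48]
  S3: [23/144, 37/144, 23/72, 19/72]
P^3 =
  S0: [257/1728, 7/32, 643/1728, 25/96]
  S1: [7/48, 191/864, 325/864, 37/144]
  S2: [119/864, 121/576, 13/32, 425/1728]
  S3: [257/1728, 97/432, 35/96, 151/576]

(P^3)[S1 -> S2] = 325/864

Answer: 325/864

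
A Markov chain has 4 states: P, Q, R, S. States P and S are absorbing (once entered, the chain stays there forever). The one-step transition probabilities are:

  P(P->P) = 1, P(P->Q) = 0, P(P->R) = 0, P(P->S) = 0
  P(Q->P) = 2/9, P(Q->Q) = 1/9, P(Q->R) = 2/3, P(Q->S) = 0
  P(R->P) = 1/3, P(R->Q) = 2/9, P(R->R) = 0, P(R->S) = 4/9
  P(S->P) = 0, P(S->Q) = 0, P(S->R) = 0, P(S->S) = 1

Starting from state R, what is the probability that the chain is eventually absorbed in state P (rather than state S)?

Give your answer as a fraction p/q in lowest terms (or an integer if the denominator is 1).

Let a_i = P(absorbed in P | start in state i).
Boundary conditions: a_P = 1, a_S = 0.
For each transient state i, a_i = sum_j P(i->j) * a_j:
  a_Q = 2/9*a_P + 1/9*a_Q + 2/3*a_R + 0*a_S
  a_R = 1/3*a_P + 2/9*a_Q + 0*a_R + 4/9*a_S

Substituting a_P = 1 and a_S = 0, rearrange to (I - Q) a = r where r[i] = P(i -> P):
  [8/9, -2/3] . (a_Q, a_R) = 2/9
  [-2/9, 1] . (a_Q, a_R) = 1/3

Solving yields:
  a_Q = 3/5
  a_R = 7/15

Starting state is R, so the absorption probability is a_R = 7/15.

Answer: 7/15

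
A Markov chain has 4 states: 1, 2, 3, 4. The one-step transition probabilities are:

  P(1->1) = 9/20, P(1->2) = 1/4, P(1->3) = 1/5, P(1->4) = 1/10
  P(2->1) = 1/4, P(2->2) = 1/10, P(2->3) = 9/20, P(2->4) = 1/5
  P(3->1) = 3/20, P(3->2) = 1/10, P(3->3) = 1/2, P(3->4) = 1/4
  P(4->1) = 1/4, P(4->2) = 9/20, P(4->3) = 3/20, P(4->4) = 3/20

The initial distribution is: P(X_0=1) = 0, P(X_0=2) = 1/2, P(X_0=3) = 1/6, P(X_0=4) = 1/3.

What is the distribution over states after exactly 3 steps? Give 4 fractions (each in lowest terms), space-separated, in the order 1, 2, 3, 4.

Propagating the distribution step by step (d_{t+1} = d_t * P):
d_0 = (1=0, 2=1/2, 3=1/6, 4=1/3)
  d_1[1] = 0*9/20 + 1/2*1/4 + 1/6*3/20 + 1/3*1/4 = 7/30
  d_1[2] = 0*1/4 + 1/2*1/10 + 1/6*1/10 + 1/3*9/20 = 13/60
  d_1[3] = 0*1/5 + 1/2*9/20 + 1/6*1/2 + 1/3*3/20 = 43/120
  d_1[4] = 0*1/10 + 1/2*1/5 + 1/6*1/4 + 1/3*3/20 = 23/120
d_1 = (1=7/30, 2=13/60, 3=43/120, 4=23/120)
  d_2[1] = 7/30*9/20 + 13/60*1/4 + 43/120*3/20 + 23/120*1/4 = 313/1200
  d_2[2] = 7/30*1/4 + 13/60*1/10 + 43/120*1/10 + 23/120*9/20 = 97/480
  d_2[3] = 7/30*1/5 + 13/60*9/20 + 43/120*1/2 + 23/120*3/20 = 169/480
  d_2[4] = 7/30*1/10 + 13/60*1/5 + 43/120*1/4 + 23/120*3/20 = 37/200
d_2 = (1=313/1200, 2=97/480, 3=169/480, 4=37/200)
  d_3[1] = 313/1200*9/20 + 97/480*1/4 + 169/480*3/20 + 37/200*1/4 = 6407/24000
  d_3[2] = 313/1200*1/4 + 97/480*1/10 + 169/480*1/10 + 37/200*9/20 = 1631/8000
  d_3[3] = 313/1200*1/5 + 97/480*9/20 + 169/480*1/2 + 37/200*3/20 = 16651/48000
  d_3[4] = 313/1200*1/10 + 97/480*1/5 + 169/480*1/4 + 37/200*3/20 = 8749/48000
d_3 = (1=6407/24000, 2=1631/8000, 3=16651/48000, 4=8749/48000)

Answer: 6407/24000 1631/8000 16651/48000 8749/48000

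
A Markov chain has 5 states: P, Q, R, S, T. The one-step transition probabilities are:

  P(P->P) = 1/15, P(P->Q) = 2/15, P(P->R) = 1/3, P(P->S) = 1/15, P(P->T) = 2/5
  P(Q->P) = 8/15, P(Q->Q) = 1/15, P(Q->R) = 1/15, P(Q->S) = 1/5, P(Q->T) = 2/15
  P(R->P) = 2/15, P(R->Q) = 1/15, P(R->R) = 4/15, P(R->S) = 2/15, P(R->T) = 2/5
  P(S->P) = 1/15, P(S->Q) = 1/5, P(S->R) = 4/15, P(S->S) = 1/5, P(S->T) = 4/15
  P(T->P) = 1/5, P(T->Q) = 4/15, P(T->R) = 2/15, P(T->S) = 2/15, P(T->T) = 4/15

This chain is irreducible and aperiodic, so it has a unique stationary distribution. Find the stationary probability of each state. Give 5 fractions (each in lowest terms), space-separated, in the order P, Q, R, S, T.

Answer: 1249/6430 1017/6430 669/3215 451/3215 962/3215

Derivation:
The stationary distribution satisfies pi = pi * P, i.e.:
  pi_P = 1/15*pi_P + 8/15*pi_Q + 2/15*pi_R + 1/15*pi_S + 1/5*pi_T
  pi_Q = 2/15*pi_P + 1/15*pi_Q + 1/15*pi_R + 1/5*pi_S + 4/15*pi_T
  pi_R = 1/3*pi_P + 1/15*pi_Q + 4/15*pi_R + 4/15*pi_S + 2/15*pi_T
  pi_S = 1/15*pi_P + 1/5*pi_Q + 2/15*pi_R + 1/5*pi_S + 2/15*pi_T
  pi_T = 2/5*pi_P + 2/15*pi_Q + 2/5*pi_R + 4/15*pi_S + 4/15*pi_T
with normalization: pi_P + pi_Q + pi_R + pi_S + pi_T = 1.

Using the first 4 balance equations plus normalization, the linear system A*pi = b is:
  [-14/15, 8/15, 2/15, 1/15, 1/5] . pi = 0
  [2/15, -14/15, 1/15, 1/5, 4/15] . pi = 0
  [1/3, 1/15, -11/15, 4/15, 2/15] . pi = 0
  [1/15, 1/5, 2/15, -4/5, 2/15] . pi = 0
  [1, 1, 1, 1, 1] . pi = 1

Solving yields:
  pi_P = 1249/6430
  pi_Q = 1017/6430
  pi_R = 669/3215
  pi_S = 451/3215
  pi_T = 962/3215

Verification (pi * P):
  1249/6430*1/15 + 1017/6430*8/15 + 669/3215*2/15 + 451/3215*1/15 + 962/3215*1/5 = 1249/6430 = pi_P  (ok)
  1249/6430*2/15 + 1017/6430*1/15 + 669/3215*1/15 + 451/3215*1/5 + 962/3215*4/15 = 1017/6430 = pi_Q  (ok)
  1249/6430*1/3 + 1017/6430*1/15 + 669/3215*4/15 + 451/3215*4/15 + 962/3215*2/15 = 669/3215 = pi_R  (ok)
  1249/6430*1/15 + 1017/6430*1/5 + 669/3215*2/15 + 451/3215*1/5 + 962/3215*2/15 = 451/3215 = pi_S  (ok)
  1249/6430*2/5 + 1017/6430*2/15 + 669/3215*2/5 + 451/3215*4/15 + 962/3215*4/15 = 962/3215 = pi_T  (ok)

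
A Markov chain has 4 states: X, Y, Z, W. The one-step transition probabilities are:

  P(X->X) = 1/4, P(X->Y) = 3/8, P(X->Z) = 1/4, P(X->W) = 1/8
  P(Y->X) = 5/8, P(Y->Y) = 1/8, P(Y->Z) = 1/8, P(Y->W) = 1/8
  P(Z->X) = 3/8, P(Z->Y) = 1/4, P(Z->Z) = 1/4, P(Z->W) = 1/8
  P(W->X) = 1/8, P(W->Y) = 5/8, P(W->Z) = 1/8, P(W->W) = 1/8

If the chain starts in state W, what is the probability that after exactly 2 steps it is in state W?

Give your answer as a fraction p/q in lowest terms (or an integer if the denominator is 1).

Computing P^2 by repeated multiplication:
P^1 =
  X: [1/4, 3/8, 1/4, 1/8]
  Y: [5/8, 1/8, 1/8, 1/8]
  Z: [3/8, 1/4, 1/4, 1/8]
  W: [1/8, 5/8, 1/8, 1/8]
P^2 =
  X: [13/32, 9/32, 3/16, 1/8]
  Y: [19/64, 23/64, 7/32, 1/8]
  Z: [23/64, 5/16, 13/64, 1/8]
  W: [31/64, 15/64, 5/32, 1/8]

(P^2)[W -> W] = 1/8

Answer: 1/8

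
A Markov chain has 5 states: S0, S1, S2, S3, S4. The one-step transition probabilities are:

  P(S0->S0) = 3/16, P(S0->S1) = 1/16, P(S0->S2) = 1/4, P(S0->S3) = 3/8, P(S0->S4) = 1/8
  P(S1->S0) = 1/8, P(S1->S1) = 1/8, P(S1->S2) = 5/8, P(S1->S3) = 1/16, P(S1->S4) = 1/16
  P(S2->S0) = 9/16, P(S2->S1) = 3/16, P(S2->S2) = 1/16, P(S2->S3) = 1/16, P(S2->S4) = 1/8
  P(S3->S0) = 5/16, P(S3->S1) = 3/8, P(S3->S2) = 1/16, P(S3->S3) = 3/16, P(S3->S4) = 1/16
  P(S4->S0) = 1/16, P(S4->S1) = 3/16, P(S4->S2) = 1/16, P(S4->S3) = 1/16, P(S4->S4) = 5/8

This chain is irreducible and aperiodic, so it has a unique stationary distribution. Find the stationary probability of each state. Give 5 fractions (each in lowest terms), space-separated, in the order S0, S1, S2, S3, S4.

The stationary distribution satisfies pi = pi * P, i.e.:
  pi_S0 = 3/16*pi_S0 + 1/8*pi_S1 + 9/16*pi_S2 + 5/16*pi_S3 + 1/16*pi_S4
  pi_S1 = 1/16*pi_S0 + 1/8*pi_S1 + 3/16*pi_S2 + 3/8*pi_S3 + 3/16*pi_S4
  pi_S2 = 1/4*pi_S0 + 5/8*pi_S1 + 1/16*pi_S2 + 1/16*pi_S3 + 1/16*pi_S4
  pi_S3 = 3/8*pi_S0 + 1/16*pi_S1 + 1/16*pi_S2 + 3/16*pi_S3 + 1/16*pi_S4
  pi_S4 = 1/8*pi_S0 + 1/16*pi_S1 + 1/8*pi_S2 + 1/16*pi_S3 + 5/8*pi_S4
with normalization: pi_S0 + pi_S1 + pi_S2 + pi_S3 + pi_S4 = 1.

Using the first 4 balance equations plus normalization, the linear system A*pi = b is:
  [-13/16, 1/8, 9/16, 5/16, 1/16] . pi = 0
  [1/16, -7/8, 3/16, 3/8, 3/16] . pi = 0
  [1/4, 5/8, -15/16, 1/16, 1/16] . pi = 0
  [3/8, 1/16, 1/16, -13/16, 1/16] . pi = 0
  [1, 1, 1, 1, 1] . pi = 1

Solving yields:
  pi_S0 = 1345/5413
  pi_S1 = 950/5413
  pi_S2 = 8999/43304
  pi_S3 = 867/5413
  pi_S4 = 9009/43304

Verification (pi * P):
  1345/5413*3/16 + 950/5413*1/8 + 8999/43304*9/16 + 867/5413*5/16 + 9009/43304*1/16 = 1345/5413 = pi_S0  (ok)
  1345/5413*1/16 + 950/5413*1/8 + 8999/43304*3/16 + 867/5413*3/8 + 9009/43304*3/16 = 950/5413 = pi_S1  (ok)
  1345/5413*1/4 + 950/5413*5/8 + 8999/43304*1/16 + 867/5413*1/16 + 9009/43304*1/16 = 8999/43304 = pi_S2  (ok)
  1345/5413*3/8 + 950/5413*1/16 + 8999/43304*1/16 + 867/5413*3/16 + 9009/43304*1/16 = 867/5413 = pi_S3  (ok)
  1345/5413*1/8 + 950/5413*1/16 + 8999/43304*1/8 + 867/5413*1/16 + 9009/43304*5/8 = 9009/43304 = pi_S4  (ok)

Answer: 1345/5413 950/5413 8999/43304 867/5413 9009/43304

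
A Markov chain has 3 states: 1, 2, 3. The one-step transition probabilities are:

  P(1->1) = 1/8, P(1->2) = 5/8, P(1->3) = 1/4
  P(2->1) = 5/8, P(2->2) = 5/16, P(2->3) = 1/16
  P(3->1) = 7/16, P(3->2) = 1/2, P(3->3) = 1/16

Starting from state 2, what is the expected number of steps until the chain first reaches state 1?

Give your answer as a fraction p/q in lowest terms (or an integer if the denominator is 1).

Let h_i = expected steps to first reach 1 from state i.
Boundary: h_1 = 0.
First-step equations for the other states:
  h_2 = 1 + 5/8*h_1 + 5/16*h_2 + 1/16*h_3
  h_3 = 1 + 7/16*h_1 + 1/2*h_2 + 1/16*h_3

Substituting h_1 = 0 and rearranging gives the linear system (I - Q) h = 1:
  [11/16, -1/16] . (h_2, h_3) = 1
  [-1/2, 15/16] . (h_2, h_3) = 1

Solving yields:
  h_2 = 256/157
  h_3 = 304/157

Starting state is 2, so the expected hitting time is h_2 = 256/157.

Answer: 256/157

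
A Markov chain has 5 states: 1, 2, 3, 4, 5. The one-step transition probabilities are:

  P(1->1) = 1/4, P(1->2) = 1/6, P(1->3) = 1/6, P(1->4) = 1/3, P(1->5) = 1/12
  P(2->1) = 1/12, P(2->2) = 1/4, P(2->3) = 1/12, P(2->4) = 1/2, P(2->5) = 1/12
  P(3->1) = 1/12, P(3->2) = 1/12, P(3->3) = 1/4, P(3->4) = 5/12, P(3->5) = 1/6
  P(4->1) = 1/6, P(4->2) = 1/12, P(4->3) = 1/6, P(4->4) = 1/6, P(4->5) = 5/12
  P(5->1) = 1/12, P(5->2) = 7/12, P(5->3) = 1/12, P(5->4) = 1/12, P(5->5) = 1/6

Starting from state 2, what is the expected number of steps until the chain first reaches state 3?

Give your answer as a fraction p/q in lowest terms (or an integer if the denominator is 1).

Answer: 23784/2827

Derivation:
Let h_i = expected steps to first reach 3 from state i.
Boundary: h_3 = 0.
First-step equations for the other states:
  h_1 = 1 + 1/4*h_1 + 1/6*h_2 + 1/6*h_3 + 1/3*h_4 + 1/12*h_5
  h_2 = 1 + 1/12*h_1 + 1/4*h_2 + 1/12*h_3 + 1/2*h_4 + 1/12*h_5
  h_4 = 1 + 1/6*h_1 + 1/12*h_2 + 1/6*h_3 + 1/6*h_4 + 5/12*h_5
  h_5 = 1 + 1/12*h_1 + 7/12*h_2 + 1/12*h_3 + 1/12*h_4 + 1/6*h_5

Substituting h_3 = 0 and rearranging gives the linear system (I - Q) h = 1:
  [3/4, -1/6, -1/3, -1/12] . (h_1, h_2, h_4, h_5) = 1
  [-1/12, 3/4, -1/2, -1/12] . (h_1, h_2, h_4, h_5) = 1
  [-1/6, -1/12, 5/6, -5/12] . (h_1, h_2, h_4, h_5) = 1
  [-1/12, -7/12, -1/12, 5/6] . (h_1, h_2, h_4, h_5) = 1

Solving yields:
  h_1 = 21696/2827
  h_2 = 23784/2827
  h_4 = 22332/2827
  h_5 = 24444/2827

Starting state is 2, so the expected hitting time is h_2 = 23784/2827.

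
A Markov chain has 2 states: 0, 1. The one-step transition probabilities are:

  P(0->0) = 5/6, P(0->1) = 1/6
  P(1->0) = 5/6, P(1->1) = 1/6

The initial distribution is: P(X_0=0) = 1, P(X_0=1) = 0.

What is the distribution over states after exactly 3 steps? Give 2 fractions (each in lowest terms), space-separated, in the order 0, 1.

Propagating the distribution step by step (d_{t+1} = d_t * P):
d_0 = (0=1, 1=0)
  d_1[0] = 1*5/6 + 0*5/6 = 5/6
  d_1[1] = 1*1/6 + 0*1/6 = 1/6
d_1 = (0=5/6, 1=1/6)
  d_2[0] = 5/6*5/6 + 1/6*5/6 = 5/6
  d_2[1] = 5/6*1/6 + 1/6*1/6 = 1/6
d_2 = (0=5/6, 1=1/6)
  d_3[0] = 5/6*5/6 + 1/6*5/6 = 5/6
  d_3[1] = 5/6*1/6 + 1/6*1/6 = 1/6
d_3 = (0=5/6, 1=1/6)

Answer: 5/6 1/6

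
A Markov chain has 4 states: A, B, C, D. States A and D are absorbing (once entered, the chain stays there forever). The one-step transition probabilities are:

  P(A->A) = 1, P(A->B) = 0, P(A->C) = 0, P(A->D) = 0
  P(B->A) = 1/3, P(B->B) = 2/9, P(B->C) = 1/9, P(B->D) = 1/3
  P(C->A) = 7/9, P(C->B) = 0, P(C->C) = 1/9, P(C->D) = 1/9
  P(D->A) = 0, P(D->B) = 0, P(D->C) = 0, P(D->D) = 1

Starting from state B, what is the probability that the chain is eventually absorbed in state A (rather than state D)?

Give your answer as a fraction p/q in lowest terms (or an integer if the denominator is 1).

Let a_i = P(absorbed in A | start in state i).
Boundary conditions: a_A = 1, a_D = 0.
For each transient state i, a_i = sum_j P(i->j) * a_j:
  a_B = 1/3*a_A + 2/9*a_B + 1/9*a_C + 1/3*a_D
  a_C = 7/9*a_A + 0*a_B + 1/9*a_C + 1/9*a_D

Substituting a_A = 1 and a_D = 0, rearrange to (I - Q) a = r where r[i] = P(i -> A):
  [7/9, -1/9] . (a_B, a_C) = 1/3
  [0, 8/9] . (a_B, a_C) = 7/9

Solving yields:
  a_B = 31/56
  a_C = 7/8

Starting state is B, so the absorption probability is a_B = 31/56.

Answer: 31/56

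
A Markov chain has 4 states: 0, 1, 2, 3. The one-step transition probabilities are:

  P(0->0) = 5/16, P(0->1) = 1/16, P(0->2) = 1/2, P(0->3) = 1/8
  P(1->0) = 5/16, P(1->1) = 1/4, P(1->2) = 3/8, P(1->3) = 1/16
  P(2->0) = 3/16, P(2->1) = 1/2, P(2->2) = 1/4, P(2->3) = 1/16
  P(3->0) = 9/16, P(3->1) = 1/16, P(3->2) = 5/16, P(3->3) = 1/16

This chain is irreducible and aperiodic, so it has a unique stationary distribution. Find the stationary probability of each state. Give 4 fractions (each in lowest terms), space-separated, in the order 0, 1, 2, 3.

The stationary distribution satisfies pi = pi * P, i.e.:
  pi_0 = 5/16*pi_0 + 5/16*pi_1 + 3/16*pi_2 + 9/16*pi_3
  pi_1 = 1/16*pi_0 + 1/4*pi_1 + 1/2*pi_2 + 1/16*pi_3
  pi_2 = 1/2*pi_0 + 3/8*pi_1 + 1/4*pi_2 + 5/16*pi_3
  pi_3 = 1/8*pi_0 + 1/16*pi_1 + 1/16*pi_2 + 1/16*pi_3
with normalization: pi_0 + pi_1 + pi_2 + pi_3 = 1.

Using the first 3 balance equations plus normalization, the linear system A*pi = b is:
  [-11/16, 5/16, 3/16, 9/16] . pi = 0
  [1/16, -3/4, 1/2, 1/16] . pi = 0
  [1/2, 3/8, -3/4, 5/16] . pi = 0
  [1, 1, 1, 1] . pi = 1

Solving yields:
  pi_0 = 661/2299
  pi_1 = 1247/4598
  pi_2 = 1659/4598
  pi_3 = 185/2299

Verification (pi * P):
  661/2299*5/16 + 1247/4598*5/16 + 1659/4598*3/16 + 185/2299*9/16 = 661/2299 = pi_0  (ok)
  661/2299*1/16 + 1247/4598*1/4 + 1659/4598*1/2 + 185/2299*1/16 = 1247/4598 = pi_1  (ok)
  661/2299*1/2 + 1247/4598*3/8 + 1659/4598*1/4 + 185/2299*5/16 = 1659/4598 = pi_2  (ok)
  661/2299*1/8 + 1247/4598*1/16 + 1659/4598*1/16 + 185/2299*1/16 = 185/2299 = pi_3  (ok)

Answer: 661/2299 1247/4598 1659/4598 185/2299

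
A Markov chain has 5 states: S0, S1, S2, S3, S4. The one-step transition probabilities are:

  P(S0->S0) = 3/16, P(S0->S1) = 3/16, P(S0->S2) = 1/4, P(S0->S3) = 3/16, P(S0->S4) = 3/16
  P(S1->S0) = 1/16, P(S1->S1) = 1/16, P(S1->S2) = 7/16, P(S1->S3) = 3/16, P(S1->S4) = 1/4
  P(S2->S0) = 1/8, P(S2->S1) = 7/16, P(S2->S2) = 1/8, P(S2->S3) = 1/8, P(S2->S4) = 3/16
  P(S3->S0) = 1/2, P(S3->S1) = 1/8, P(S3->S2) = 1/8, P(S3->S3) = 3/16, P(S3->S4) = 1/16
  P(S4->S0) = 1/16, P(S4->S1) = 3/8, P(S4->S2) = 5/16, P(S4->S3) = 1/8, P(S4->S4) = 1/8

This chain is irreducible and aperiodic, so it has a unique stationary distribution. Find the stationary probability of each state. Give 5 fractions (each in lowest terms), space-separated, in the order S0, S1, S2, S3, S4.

Answer: 7020/41287 20057/82574 21005/82574 13283/82574 14189/82574

Derivation:
The stationary distribution satisfies pi = pi * P, i.e.:
  pi_S0 = 3/16*pi_S0 + 1/16*pi_S1 + 1/8*pi_S2 + 1/2*pi_S3 + 1/16*pi_S4
  pi_S1 = 3/16*pi_S0 + 1/16*pi_S1 + 7/16*pi_S2 + 1/8*pi_S3 + 3/8*pi_S4
  pi_S2 = 1/4*pi_S0 + 7/16*pi_S1 + 1/8*pi_S2 + 1/8*pi_S3 + 5/16*pi_S4
  pi_S3 = 3/16*pi_S0 + 3/16*pi_S1 + 1/8*pi_S2 + 3/16*pi_S3 + 1/8*pi_S4
  pi_S4 = 3/16*pi_S0 + 1/4*pi_S1 + 3/16*pi_S2 + 1/16*pi_S3 + 1/8*pi_S4
with normalization: pi_S0 + pi_S1 + pi_S2 + pi_S3 + pi_S4 = 1.

Using the first 4 balance equations plus normalization, the linear system A*pi = b is:
  [-13/16, 1/16, 1/8, 1/2, 1/16] . pi = 0
  [3/16, -15/16, 7/16, 1/8, 3/8] . pi = 0
  [1/4, 7/16, -7/8, 1/8, 5/16] . pi = 0
  [3/16, 3/16, 1/8, -13/16, 1/8] . pi = 0
  [1, 1, 1, 1, 1] . pi = 1

Solving yields:
  pi_S0 = 7020/41287
  pi_S1 = 20057/82574
  pi_S2 = 21005/82574
  pi_S3 = 13283/82574
  pi_S4 = 14189/82574

Verification (pi * P):
  7020/41287*3/16 + 20057/82574*1/16 + 21005/82574*1/8 + 13283/82574*1/2 + 14189/82574*1/16 = 7020/41287 = pi_S0  (ok)
  7020/41287*3/16 + 20057/82574*1/16 + 21005/82574*7/16 + 13283/82574*1/8 + 14189/82574*3/8 = 20057/82574 = pi_S1  (ok)
  7020/41287*1/4 + 20057/82574*7/16 + 21005/82574*1/8 + 13283/82574*1/8 + 14189/82574*5/16 = 21005/82574 = pi_S2  (ok)
  7020/41287*3/16 + 20057/82574*3/16 + 21005/82574*1/8 + 13283/82574*3/16 + 14189/82574*1/8 = 13283/82574 = pi_S3  (ok)
  7020/41287*3/16 + 20057/82574*1/4 + 21005/82574*3/16 + 13283/82574*1/16 + 14189/82574*1/8 = 14189/82574 = pi_S4  (ok)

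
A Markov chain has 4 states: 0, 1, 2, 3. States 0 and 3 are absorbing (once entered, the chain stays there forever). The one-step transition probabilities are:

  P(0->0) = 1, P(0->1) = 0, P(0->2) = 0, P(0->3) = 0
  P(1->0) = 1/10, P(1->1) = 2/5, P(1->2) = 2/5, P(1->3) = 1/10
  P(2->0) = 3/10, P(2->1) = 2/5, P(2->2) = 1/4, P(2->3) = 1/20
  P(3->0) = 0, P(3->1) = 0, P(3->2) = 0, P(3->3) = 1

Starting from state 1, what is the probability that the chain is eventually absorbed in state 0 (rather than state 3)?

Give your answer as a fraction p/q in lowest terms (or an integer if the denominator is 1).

Let a_i = P(absorbed in 0 | start in state i).
Boundary conditions: a_0 = 1, a_3 = 0.
For each transient state i, a_i = sum_j P(i->j) * a_j:
  a_1 = 1/10*a_0 + 2/5*a_1 + 2/5*a_2 + 1/10*a_3
  a_2 = 3/10*a_0 + 2/5*a_1 + 1/4*a_2 + 1/20*a_3

Substituting a_0 = 1 and a_3 = 0, rearrange to (I - Q) a = r where r[i] = P(i -> 0):
  [3/5, -2/5] . (a_1, a_2) = 1/10
  [-2/5, 3/4] . (a_1, a_2) = 3/10

Solving yields:
  a_1 = 39/58
  a_2 = 22/29

Starting state is 1, so the absorption probability is a_1 = 39/58.

Answer: 39/58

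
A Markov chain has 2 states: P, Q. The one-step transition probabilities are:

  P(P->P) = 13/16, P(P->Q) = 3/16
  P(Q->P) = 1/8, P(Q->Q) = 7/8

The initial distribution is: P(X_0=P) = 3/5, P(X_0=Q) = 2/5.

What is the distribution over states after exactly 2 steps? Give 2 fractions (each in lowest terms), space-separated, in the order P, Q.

Answer: 633/1280 647/1280

Derivation:
Propagating the distribution step by step (d_{t+1} = d_t * P):
d_0 = (P=3/5, Q=2/5)
  d_1[P] = 3/5*13/16 + 2/5*1/8 = 43/80
  d_1[Q] = 3/5*3/16 + 2/5*7/8 = 37/80
d_1 = (P=43/80, Q=37/80)
  d_2[P] = 43/80*13/16 + 37/80*1/8 = 633/1280
  d_2[Q] = 43/80*3/16 + 37/80*7/8 = 647/1280
d_2 = (P=633/1280, Q=647/1280)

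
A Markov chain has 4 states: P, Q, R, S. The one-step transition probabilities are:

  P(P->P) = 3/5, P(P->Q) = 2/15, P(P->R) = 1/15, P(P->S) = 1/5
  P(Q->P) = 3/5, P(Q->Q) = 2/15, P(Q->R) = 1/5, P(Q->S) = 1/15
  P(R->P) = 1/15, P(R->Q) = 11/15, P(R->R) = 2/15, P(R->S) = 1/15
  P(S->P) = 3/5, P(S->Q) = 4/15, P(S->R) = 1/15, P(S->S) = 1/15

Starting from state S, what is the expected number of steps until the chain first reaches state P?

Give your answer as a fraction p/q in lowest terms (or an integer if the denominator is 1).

Let h_i = expected steps to first reach P from state i.
Boundary: h_P = 0.
First-step equations for the other states:
  h_Q = 1 + 3/5*h_P + 2/15*h_Q + 1/5*h_R + 1/15*h_S
  h_R = 1 + 1/15*h_P + 11/15*h_Q + 2/15*h_R + 1/15*h_S
  h_S = 1 + 3/5*h_P + 4/15*h_Q + 1/15*h_R + 1/15*h_S

Substituting h_P = 0 and rearranging gives the linear system (I - Q) h = 1:
  [13/15, -1/5, -1/15] . (h_Q, h_R, h_S) = 1
  [-11/15, 13/15, -1/15] . (h_Q, h_R, h_S) = 1
  [-4/15, -1/15, 14/15] . (h_Q, h_R, h_S) = 1

Solving yields:
  h_Q = 450/227
  h_R = 675/227
  h_S = 420/227

Starting state is S, so the expected hitting time is h_S = 420/227.

Answer: 420/227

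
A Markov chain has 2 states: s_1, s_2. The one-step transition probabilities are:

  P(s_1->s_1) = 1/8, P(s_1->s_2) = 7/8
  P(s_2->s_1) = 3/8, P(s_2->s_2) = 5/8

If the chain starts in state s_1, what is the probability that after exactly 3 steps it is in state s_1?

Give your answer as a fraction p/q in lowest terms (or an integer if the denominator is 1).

Answer: 37/128

Derivation:
Computing P^3 by repeated multiplication:
P^1 =
  s_1: [1/8, 7/8]
  s_2: [3/8, 5/8]
P^2 =
  s_1: [11/32, 21/32]
  s_2: [9/32, 23/32]
P^3 =
  s_1: [37/128, 91/128]
  s_2: [39/128, 89/128]

(P^3)[s_1 -> s_1] = 37/128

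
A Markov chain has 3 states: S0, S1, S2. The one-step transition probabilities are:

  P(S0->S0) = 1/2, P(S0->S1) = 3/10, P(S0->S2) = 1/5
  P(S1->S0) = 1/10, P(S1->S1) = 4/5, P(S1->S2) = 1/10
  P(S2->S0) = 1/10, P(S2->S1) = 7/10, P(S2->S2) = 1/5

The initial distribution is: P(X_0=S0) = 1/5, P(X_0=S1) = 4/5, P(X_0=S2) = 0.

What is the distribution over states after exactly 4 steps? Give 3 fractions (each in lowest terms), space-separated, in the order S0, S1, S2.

Propagating the distribution step by step (d_{t+1} = d_t * P):
d_0 = (S0=1/5, S1=4/5, S2=0)
  d_1[S0] = 1/5*1/2 + 4/5*1/10 + 0*1/10 = 9/50
  d_1[S1] = 1/5*3/10 + 4/5*4/5 + 0*7/10 = 7/10
  d_1[S2] = 1/5*1/5 + 4/5*1/10 + 0*1/5 = 3/25
d_1 = (S0=9/50, S1=7/10, S2=3/25)
  d_2[S0] = 9/50*1/2 + 7/10*1/10 + 3/25*1/10 = 43/250
  d_2[S1] = 9/50*3/10 + 7/10*4/5 + 3/25*7/10 = 349/500
  d_2[S2] = 9/50*1/5 + 7/10*1/10 + 3/25*1/5 = 13/100
d_2 = (S0=43/250, S1=349/500, S2=13/100)
  d_3[S0] = 43/250*1/2 + 349/500*1/10 + 13/100*1/10 = 211/1250
  d_3[S1] = 43/250*3/10 + 349/500*4/5 + 13/100*7/10 = 701/1000
  d_3[S2] = 43/250*1/5 + 349/500*1/10 + 13/100*1/5 = 651/5000
d_3 = (S0=211/1250, S1=701/1000, S2=651/5000)
  d_4[S0] = 211/1250*1/2 + 701/1000*1/10 + 651/5000*1/10 = 1047/6250
  d_4[S1] = 211/1250*3/10 + 701/1000*4/5 + 651/5000*7/10 = 35129/50000
  d_4[S2] = 211/1250*1/5 + 701/1000*1/10 + 651/5000*1/5 = 1299/10000
d_4 = (S0=1047/6250, S1=35129/50000, S2=1299/10000)

Answer: 1047/6250 35129/50000 1299/10000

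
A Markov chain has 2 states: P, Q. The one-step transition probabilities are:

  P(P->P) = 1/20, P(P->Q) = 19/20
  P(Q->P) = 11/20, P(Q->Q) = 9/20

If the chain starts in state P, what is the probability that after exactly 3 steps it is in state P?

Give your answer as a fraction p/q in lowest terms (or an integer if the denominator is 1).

Computing P^3 by repeated multiplication:
P^1 =
  P: [1/20, 19/20]
  Q: [11/20, 9/20]
P^2 =
  P: [21/40, 19/40]
  Q: [11/40, 29/40]
P^3 =
  P: [23/80, 57/80]
  Q: [33/80, 47/80]

(P^3)[P -> P] = 23/80

Answer: 23/80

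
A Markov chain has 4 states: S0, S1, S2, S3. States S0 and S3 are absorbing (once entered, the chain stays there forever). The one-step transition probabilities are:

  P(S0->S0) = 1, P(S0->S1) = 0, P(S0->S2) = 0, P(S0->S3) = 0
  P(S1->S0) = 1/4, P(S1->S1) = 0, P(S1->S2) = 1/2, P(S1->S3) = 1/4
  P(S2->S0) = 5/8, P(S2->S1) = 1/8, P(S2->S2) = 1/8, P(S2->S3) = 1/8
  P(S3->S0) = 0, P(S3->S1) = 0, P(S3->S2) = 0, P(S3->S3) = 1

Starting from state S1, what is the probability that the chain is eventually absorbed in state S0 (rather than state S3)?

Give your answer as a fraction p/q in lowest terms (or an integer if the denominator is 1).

Let a_i = P(absorbed in S0 | start in state i).
Boundary conditions: a_S0 = 1, a_S3 = 0.
For each transient state i, a_i = sum_j P(i->j) * a_j:
  a_S1 = 1/4*a_S0 + 0*a_S1 + 1/2*a_S2 + 1/4*a_S3
  a_S2 = 5/8*a_S0 + 1/8*a_S1 + 1/8*a_S2 + 1/8*a_S3

Substituting a_S0 = 1 and a_S3 = 0, rearrange to (I - Q) a = r where r[i] = P(i -> S0):
  [1, -1/2] . (a_S1, a_S2) = 1/4
  [-1/8, 7/8] . (a_S1, a_S2) = 5/8

Solving yields:
  a_S1 = 17/26
  a_S2 = 21/26

Starting state is S1, so the absorption probability is a_S1 = 17/26.

Answer: 17/26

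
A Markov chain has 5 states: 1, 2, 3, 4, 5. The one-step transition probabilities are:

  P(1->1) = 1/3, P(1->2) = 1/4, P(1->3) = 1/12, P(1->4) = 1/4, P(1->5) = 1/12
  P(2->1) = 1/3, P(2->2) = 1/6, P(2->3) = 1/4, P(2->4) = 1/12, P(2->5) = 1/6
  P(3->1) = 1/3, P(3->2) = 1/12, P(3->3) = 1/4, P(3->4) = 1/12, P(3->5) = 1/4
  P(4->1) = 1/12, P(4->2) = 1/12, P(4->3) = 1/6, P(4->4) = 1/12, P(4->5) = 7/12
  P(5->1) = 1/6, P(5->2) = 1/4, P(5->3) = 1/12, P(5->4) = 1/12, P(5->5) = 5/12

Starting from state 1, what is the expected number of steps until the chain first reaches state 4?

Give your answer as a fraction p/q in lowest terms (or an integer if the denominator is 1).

Let h_i = expected steps to first reach 4 from state i.
Boundary: h_4 = 0.
First-step equations for the other states:
  h_1 = 1 + 1/3*h_1 + 1/4*h_2 + 1/12*h_3 + 1/4*h_4 + 1/12*h_5
  h_2 = 1 + 1/3*h_1 + 1/6*h_2 + 1/4*h_3 + 1/12*h_4 + 1/6*h_5
  h_3 = 1 + 1/3*h_1 + 1/12*h_2 + 1/4*h_3 + 1/12*h_4 + 1/4*h_5
  h_5 = 1 + 1/6*h_1 + 1/4*h_2 + 1/12*h_3 + 1/12*h_4 + 5/12*h_5

Substituting h_4 = 0 and rearranging gives the linear system (I - Q) h = 1:
  [2/3, -1/4, -1/12, -1/12] . (h_1, h_2, h_3, h_5) = 1
  [-1/3, 5/6, -1/4, -1/6] . (h_1, h_2, h_3, h_5) = 1
  [-1/3, -1/12, 3/4, -1/4] . (h_1, h_2, h_3, h_5) = 1
  [-1/6, -1/4, -1/12, 7/12] . (h_1, h_2, h_3, h_5) = 1

Solving yields:
  h_1 = 268/43
  h_2 = 323/43
  h_3 = 324/43
  h_5 = 335/43

Starting state is 1, so the expected hitting time is h_1 = 268/43.

Answer: 268/43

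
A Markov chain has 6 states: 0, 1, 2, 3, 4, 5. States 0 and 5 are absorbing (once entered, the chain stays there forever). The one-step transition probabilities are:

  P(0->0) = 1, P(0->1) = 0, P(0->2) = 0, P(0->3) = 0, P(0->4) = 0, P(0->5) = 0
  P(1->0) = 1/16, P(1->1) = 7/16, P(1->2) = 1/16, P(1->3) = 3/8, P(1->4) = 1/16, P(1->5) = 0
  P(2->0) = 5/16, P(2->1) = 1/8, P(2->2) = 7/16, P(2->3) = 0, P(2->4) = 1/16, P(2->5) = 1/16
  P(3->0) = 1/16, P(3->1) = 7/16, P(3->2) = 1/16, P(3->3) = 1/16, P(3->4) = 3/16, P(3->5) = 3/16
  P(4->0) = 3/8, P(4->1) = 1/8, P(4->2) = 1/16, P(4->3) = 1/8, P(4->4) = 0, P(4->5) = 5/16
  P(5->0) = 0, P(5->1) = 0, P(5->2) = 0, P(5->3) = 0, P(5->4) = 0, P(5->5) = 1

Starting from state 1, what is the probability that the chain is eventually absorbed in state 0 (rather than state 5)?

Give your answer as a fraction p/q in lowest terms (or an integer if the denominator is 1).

Answer: 6700/11289

Derivation:
Let a_i = P(absorbed in 0 | start in state i).
Boundary conditions: a_0 = 1, a_5 = 0.
For each transient state i, a_i = sum_j P(i->j) * a_j:
  a_1 = 1/16*a_0 + 7/16*a_1 + 1/16*a_2 + 3/8*a_3 + 1/16*a_4 + 0*a_5
  a_2 = 5/16*a_0 + 1/8*a_1 + 7/16*a_2 + 0*a_3 + 1/16*a_4 + 1/16*a_5
  a_3 = 1/16*a_0 + 7/16*a_1 + 1/16*a_2 + 1/16*a_3 + 3/16*a_4 + 3/16*a_5
  a_4 = 3/8*a_0 + 1/8*a_1 + 1/16*a_2 + 1/8*a_3 + 0*a_4 + 5/16*a_5

Substituting a_0 = 1 and a_5 = 0, rearrange to (I - Q) a = r where r[i] = P(i -> 0):
  [9/16, -1/16, -3/8, -1/16] . (a_1, a_2, a_3, a_4) = 1/16
  [-1/8, 9/16, 0, -1/16] . (a_1, a_2, a_3, a_4) = 5/16
  [-7/16, -1/16, 15/16, -3/16] . (a_1, a_2, a_3, a_4) = 1/16
  [-1/8, -1/16, -1/8, 1] . (a_1, a_2, a_3, a_4) = 3/8

Solving yields:
  a_1 = 6700/11289
  a_2 = 8462/11289
  a_3 = 1902/3763
  a_4 = 6313/11289

Starting state is 1, so the absorption probability is a_1 = 6700/11289.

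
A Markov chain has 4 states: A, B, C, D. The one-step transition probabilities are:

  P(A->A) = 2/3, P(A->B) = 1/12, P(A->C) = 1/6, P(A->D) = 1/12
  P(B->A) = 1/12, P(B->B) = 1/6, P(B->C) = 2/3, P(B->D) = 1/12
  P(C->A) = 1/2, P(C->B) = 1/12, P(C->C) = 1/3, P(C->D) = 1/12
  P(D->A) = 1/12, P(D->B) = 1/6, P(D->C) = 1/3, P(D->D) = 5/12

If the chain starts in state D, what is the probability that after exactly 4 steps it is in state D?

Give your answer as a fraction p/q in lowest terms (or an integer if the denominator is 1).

Answer: 11/81

Derivation:
Computing P^4 by repeated multiplication:
P^1 =
  A: [2/3, 1/12, 1/6, 1/12]
  B: [1/12, 1/6, 2/3, 1/12]
  C: [1/2, 1/12, 1/3, 1/12]
  D: [1/12, 1/6, 1/3, 5/12]
P^2 =
  A: [13/24, 7/72, 1/4, 1/9]
  B: [59/144, 5/48, 3/8, 1/9]
  C: [37/72, 7/72, 5/18, 1/9]
  D: [13/48, 19/144, 3/8, 2/9]
P^3 =
  A: [145/288, 29/288, 119/432, 13/108]
  B: [827/1728, 175/1728, 259/864, 13/108]
  C: [431/864, 29/288, 121/432, 13/108]
  D: [229/576, 65/576, 287/864, 17/108]
P^4 =
  A: [5099/10368, 1055/10368, 163/576, 10/81]
  B: [1123/2304, 2111/20736, 331/1152, 10/81]
  C: [1697/3456, 1055/10368, 1471/5184, 10/81]
  D: [9407/20736, 2195/20736, 39/128, 11/81]

(P^4)[D -> D] = 11/81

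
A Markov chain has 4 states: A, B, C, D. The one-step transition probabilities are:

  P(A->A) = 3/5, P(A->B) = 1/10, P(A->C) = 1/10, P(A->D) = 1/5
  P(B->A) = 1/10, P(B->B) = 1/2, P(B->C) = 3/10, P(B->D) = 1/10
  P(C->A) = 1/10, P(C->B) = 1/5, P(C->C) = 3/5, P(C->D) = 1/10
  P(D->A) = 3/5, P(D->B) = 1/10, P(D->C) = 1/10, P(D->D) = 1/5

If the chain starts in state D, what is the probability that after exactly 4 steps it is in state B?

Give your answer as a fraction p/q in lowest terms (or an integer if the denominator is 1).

Answer: 1923/10000

Derivation:
Computing P^4 by repeated multiplication:
P^1 =
  A: [3/5, 1/10, 1/10, 1/5]
  B: [1/10, 1/2, 3/10, 1/10]
  C: [1/10, 1/5, 3/5, 1/10]
  D: [3/5, 1/10, 1/10, 1/5]
P^2 =
  A: [1/2, 3/20, 17/100, 9/50]
  B: [1/5, 33/100, 7/20, 3/25]
  C: [1/5, 6/25, 11/25, 3/25]
  D: [1/2, 3/20, 17/100, 9/50]
P^3 =
  A: [11/25, 177/1000, 43/200, 21/125]
  B: [13/50, 267/1000, 341/1000, 33/250]
  C: [13/50, 6/25, 46/125, 33/250]
  D: [11/25, 177/1000, 43/200, 21/125]
P^4 =
  A: [101/250, 1923/10000, 2429/10000, 201/1250]
  B: [37/125, 2409/10000, 3239/10000, 87/625]
  C: [37/125, 291/1250, 83/250, 87/625]
  D: [101/250, 1923/10000, 2429/10000, 201/1250]

(P^4)[D -> B] = 1923/10000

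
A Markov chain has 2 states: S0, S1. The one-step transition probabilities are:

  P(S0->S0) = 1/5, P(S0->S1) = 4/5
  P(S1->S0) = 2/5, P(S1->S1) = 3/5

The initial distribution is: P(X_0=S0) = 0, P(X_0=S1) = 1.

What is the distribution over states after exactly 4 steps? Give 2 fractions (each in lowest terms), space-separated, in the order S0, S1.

Answer: 208/625 417/625

Derivation:
Propagating the distribution step by step (d_{t+1} = d_t * P):
d_0 = (S0=0, S1=1)
  d_1[S0] = 0*1/5 + 1*2/5 = 2/5
  d_1[S1] = 0*4/5 + 1*3/5 = 3/5
d_1 = (S0=2/5, S1=3/5)
  d_2[S0] = 2/5*1/5 + 3/5*2/5 = 8/25
  d_2[S1] = 2/5*4/5 + 3/5*3/5 = 17/25
d_2 = (S0=8/25, S1=17/25)
  d_3[S0] = 8/25*1/5 + 17/25*2/5 = 42/125
  d_3[S1] = 8/25*4/5 + 17/25*3/5 = 83/125
d_3 = (S0=42/125, S1=83/125)
  d_4[S0] = 42/125*1/5 + 83/125*2/5 = 208/625
  d_4[S1] = 42/125*4/5 + 83/125*3/5 = 417/625
d_4 = (S0=208/625, S1=417/625)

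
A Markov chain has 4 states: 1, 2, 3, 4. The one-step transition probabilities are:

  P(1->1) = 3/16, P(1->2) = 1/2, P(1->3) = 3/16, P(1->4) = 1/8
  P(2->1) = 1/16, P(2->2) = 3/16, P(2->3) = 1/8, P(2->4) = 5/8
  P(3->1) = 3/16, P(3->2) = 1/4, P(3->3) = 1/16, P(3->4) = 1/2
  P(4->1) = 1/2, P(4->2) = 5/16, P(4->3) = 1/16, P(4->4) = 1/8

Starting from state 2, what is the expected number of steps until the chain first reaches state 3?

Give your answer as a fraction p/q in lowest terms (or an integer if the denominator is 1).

Answer: 3136/373

Derivation:
Let h_i = expected steps to first reach 3 from state i.
Boundary: h_3 = 0.
First-step equations for the other states:
  h_1 = 1 + 3/16*h_1 + 1/2*h_2 + 3/16*h_3 + 1/8*h_4
  h_2 = 1 + 1/16*h_1 + 3/16*h_2 + 1/8*h_3 + 5/8*h_4
  h_4 = 1 + 1/2*h_1 + 5/16*h_2 + 1/16*h_3 + 1/8*h_4

Substituting h_3 = 0 and rearranging gives the linear system (I - Q) h = 1:
  [13/16, -1/2, -1/8] . (h_1, h_2, h_4) = 1
  [-1/16, 13/16, -5/8] . (h_1, h_2, h_4) = 1
  [-1/2, -5/16, 7/8] . (h_1, h_2, h_4) = 1

Solving yields:
  h_1 = 2880/373
  h_2 = 3136/373
  h_4 = 3192/373

Starting state is 2, so the expected hitting time is h_2 = 3136/373.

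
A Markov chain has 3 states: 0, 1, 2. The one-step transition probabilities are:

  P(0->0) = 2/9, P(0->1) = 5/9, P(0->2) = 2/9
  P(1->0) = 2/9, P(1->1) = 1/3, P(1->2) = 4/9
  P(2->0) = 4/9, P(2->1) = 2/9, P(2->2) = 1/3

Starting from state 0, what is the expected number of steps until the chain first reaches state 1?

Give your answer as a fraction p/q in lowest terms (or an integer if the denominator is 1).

Answer: 36/17

Derivation:
Let h_i = expected steps to first reach 1 from state i.
Boundary: h_1 = 0.
First-step equations for the other states:
  h_0 = 1 + 2/9*h_0 + 5/9*h_1 + 2/9*h_2
  h_2 = 1 + 4/9*h_0 + 2/9*h_1 + 1/3*h_2

Substituting h_1 = 0 and rearranging gives the linear system (I - Q) h = 1:
  [7/9, -2/9] . (h_0, h_2) = 1
  [-4/9, 2/3] . (h_0, h_2) = 1

Solving yields:
  h_0 = 36/17
  h_2 = 99/34

Starting state is 0, so the expected hitting time is h_0 = 36/17.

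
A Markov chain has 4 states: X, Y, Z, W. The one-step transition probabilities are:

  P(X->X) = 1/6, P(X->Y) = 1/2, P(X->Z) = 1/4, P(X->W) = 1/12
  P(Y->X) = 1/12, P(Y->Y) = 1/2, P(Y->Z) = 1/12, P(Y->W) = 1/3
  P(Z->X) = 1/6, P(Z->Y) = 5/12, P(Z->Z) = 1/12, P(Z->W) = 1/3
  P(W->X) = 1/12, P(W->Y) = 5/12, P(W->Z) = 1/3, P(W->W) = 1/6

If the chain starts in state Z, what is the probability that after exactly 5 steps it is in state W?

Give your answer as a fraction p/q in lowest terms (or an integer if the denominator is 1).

Answer: 65521/248832

Derivation:
Computing P^5 by repeated multiplication:
P^1 =
  X: [1/6, 1/2, 1/4, 1/12]
  Y: [1/12, 1/2, 1/12, 1/3]
  Z: [1/6, 5/12, 1/12, 1/3]
  W: [1/12, 5/12, 1/3, 1/6]
P^2 =
  X: [17/144, 17/36, 19/144, 5/18]
  Y: [7/72, 67/144, 13/72, 37/144]
  Z: [5/48, 67/144, 7/36, 17/72]
  W: [17/144, 11/24, 5/36, 41/144]
P^3 =
  X: [5/48, 805/1728, 149/864, 445/1728]
  Y: [23/216, 89/192, 283/1728, 115/432]
  Z: [187/1728, 401/864, 23/144, 463/1728]
  W: [181/1728, 803/1728, 301/1728, 443/1728]
P^4 =
  X: [1103/10368, 9625/20736, 1141/6912, 2741/10368]
  Y: [2195/20736, 9625/20736, 869/5184, 85/324]
  Z: [2191/20736, 9629/20736, 3491/20736, 5425/20736]
  W: [1105/10368, 401/864, 3419/20736, 5483/20736]
P^5 =
  X: [26365/248832, 115511/248832, 20797/124416, 32681/124416]
  Y: [26407/248832, 9625/20736, 20723/124416, 65479/248832]
  Z: [4403/41472, 9625/20736, 41393/248832, 65521/248832]
  W: [26365/248832, 57757/124416, 41605/248832, 16337/62208]

(P^5)[Z -> W] = 65521/248832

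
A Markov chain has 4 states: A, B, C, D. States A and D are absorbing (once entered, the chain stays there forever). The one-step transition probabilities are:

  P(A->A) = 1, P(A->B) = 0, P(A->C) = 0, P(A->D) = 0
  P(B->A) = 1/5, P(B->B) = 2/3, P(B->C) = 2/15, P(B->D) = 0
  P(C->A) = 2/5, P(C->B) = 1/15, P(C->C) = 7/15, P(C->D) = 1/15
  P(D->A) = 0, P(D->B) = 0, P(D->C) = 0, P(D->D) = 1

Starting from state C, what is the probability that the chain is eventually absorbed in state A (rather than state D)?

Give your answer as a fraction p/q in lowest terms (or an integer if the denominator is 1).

Let a_i = P(absorbed in A | start in state i).
Boundary conditions: a_A = 1, a_D = 0.
For each transient state i, a_i = sum_j P(i->j) * a_j:
  a_B = 1/5*a_A + 2/3*a_B + 2/15*a_C + 0*a_D
  a_C = 2/5*a_A + 1/15*a_B + 7/15*a_C + 1/15*a_D

Substituting a_A = 1 and a_D = 0, rearrange to (I - Q) a = r where r[i] = P(i -> A):
  [1/3, -2/15] . (a_B, a_C) = 1/5
  [-1/15, 8/15] . (a_B, a_C) = 2/5

Solving yields:
  a_B = 18/19
  a_C = 33/38

Starting state is C, so the absorption probability is a_C = 33/38.

Answer: 33/38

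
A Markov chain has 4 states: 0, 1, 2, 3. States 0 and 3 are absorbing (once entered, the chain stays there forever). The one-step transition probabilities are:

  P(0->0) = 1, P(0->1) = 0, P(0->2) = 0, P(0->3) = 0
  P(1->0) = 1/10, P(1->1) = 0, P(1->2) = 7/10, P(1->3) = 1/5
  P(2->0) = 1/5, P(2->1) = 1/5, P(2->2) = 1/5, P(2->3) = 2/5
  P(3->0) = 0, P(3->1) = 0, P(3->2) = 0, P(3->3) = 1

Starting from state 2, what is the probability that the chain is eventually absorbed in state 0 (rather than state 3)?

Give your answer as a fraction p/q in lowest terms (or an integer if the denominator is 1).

Let a_i = P(absorbed in 0 | start in state i).
Boundary conditions: a_0 = 1, a_3 = 0.
For each transient state i, a_i = sum_j P(i->j) * a_j:
  a_1 = 1/10*a_0 + 0*a_1 + 7/10*a_2 + 1/5*a_3
  a_2 = 1/5*a_0 + 1/5*a_1 + 1/5*a_2 + 2/5*a_3

Substituting a_0 = 1 and a_3 = 0, rearrange to (I - Q) a = r where r[i] = P(i -> 0):
  [1, -7/10] . (a_1, a_2) = 1/10
  [-1/5, 4/5] . (a_1, a_2) = 1/5

Solving yields:
  a_1 = 1/3
  a_2 = 1/3

Starting state is 2, so the absorption probability is a_2 = 1/3.

Answer: 1/3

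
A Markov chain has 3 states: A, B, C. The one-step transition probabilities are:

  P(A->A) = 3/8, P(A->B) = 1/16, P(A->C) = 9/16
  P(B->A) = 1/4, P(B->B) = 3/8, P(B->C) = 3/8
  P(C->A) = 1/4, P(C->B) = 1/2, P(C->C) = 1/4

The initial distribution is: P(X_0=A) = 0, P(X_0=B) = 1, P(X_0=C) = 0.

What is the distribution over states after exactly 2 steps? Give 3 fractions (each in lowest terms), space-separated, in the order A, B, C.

Propagating the distribution step by step (d_{t+1} = d_t * P):
d_0 = (A=0, B=1, C=0)
  d_1[A] = 0*3/8 + 1*1/4 + 0*1/4 = 1/4
  d_1[B] = 0*1/16 + 1*3/8 + 0*1/2 = 3/8
  d_1[C] = 0*9/16 + 1*3/8 + 0*1/4 = 3/8
d_1 = (A=1/4, B=3/8, C=3/8)
  d_2[A] = 1/4*3/8 + 3/8*1/4 + 3/8*1/4 = 9/32
  d_2[B] = 1/4*1/16 + 3/8*3/8 + 3/8*1/2 = 11/32
  d_2[C] = 1/4*9/16 + 3/8*3/8 + 3/8*1/4 = 3/8
d_2 = (A=9/32, B=11/32, C=3/8)

Answer: 9/32 11/32 3/8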